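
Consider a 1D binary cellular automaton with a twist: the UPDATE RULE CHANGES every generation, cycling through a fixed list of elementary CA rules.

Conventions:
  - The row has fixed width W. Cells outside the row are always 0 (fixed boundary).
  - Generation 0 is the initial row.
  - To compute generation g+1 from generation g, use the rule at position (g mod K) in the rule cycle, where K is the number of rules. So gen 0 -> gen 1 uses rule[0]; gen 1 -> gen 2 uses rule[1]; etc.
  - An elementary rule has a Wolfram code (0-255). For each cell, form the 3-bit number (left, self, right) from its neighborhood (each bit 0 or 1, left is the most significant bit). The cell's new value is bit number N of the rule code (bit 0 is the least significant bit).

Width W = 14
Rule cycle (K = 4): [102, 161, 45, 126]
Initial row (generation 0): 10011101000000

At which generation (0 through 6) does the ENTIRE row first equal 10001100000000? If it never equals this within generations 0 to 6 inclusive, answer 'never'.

Answer: never

Derivation:
Gen 0: 10011101000000
Gen 1 (rule 102): 10100111000000
Gen 2 (rule 161): 01000010011111
Gen 3 (rule 45): 01011010010000
Gen 4 (rule 126): 11111111111000
Gen 5 (rule 102): 00000000001000
Gen 6 (rule 161): 11111111100011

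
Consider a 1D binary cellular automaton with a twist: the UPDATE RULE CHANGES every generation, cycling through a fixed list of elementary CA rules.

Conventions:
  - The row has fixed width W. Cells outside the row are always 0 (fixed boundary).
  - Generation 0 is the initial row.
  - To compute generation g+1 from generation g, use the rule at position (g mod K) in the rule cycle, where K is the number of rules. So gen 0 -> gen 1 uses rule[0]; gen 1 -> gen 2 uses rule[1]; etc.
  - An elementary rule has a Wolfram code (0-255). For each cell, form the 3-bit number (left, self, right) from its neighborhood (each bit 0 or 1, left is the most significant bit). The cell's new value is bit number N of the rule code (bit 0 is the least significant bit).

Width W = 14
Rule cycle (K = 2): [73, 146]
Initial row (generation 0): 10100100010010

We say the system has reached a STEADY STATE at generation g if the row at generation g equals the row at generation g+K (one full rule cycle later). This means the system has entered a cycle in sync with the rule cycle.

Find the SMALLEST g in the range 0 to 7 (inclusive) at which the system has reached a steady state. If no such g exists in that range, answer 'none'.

Answer: none

Derivation:
Gen 0: 10100100010010
Gen 1 (rule 73): 00000001000000
Gen 2 (rule 146): 00000010100000
Gen 3 (rule 73): 11111000001111
Gen 4 (rule 146): 01110100010110
Gen 5 (rule 73): 01010001000110
Gen 6 (rule 146): 10001010101001
Gen 7 (rule 73): 00100000000000
Gen 8 (rule 146): 01010000000000
Gen 9 (rule 73): 00000111111111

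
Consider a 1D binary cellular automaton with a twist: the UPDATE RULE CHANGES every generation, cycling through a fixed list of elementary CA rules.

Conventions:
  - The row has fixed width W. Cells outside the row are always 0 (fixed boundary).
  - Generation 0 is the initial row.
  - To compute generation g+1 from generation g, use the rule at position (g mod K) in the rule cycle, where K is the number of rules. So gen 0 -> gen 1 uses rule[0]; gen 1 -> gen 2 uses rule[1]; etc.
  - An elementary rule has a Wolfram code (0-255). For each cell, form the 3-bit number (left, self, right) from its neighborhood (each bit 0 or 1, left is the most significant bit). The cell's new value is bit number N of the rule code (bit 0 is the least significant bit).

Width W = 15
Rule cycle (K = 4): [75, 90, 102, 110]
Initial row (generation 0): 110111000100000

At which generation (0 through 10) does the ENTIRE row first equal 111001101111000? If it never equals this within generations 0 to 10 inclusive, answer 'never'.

Answer: never

Derivation:
Gen 0: 110111000100000
Gen 1 (rule 75): 110101011001111
Gen 2 (rule 90): 110000011111001
Gen 3 (rule 102): 010000100001011
Gen 4 (rule 110): 110001100011111
Gen 5 (rule 75): 110111101110001
Gen 6 (rule 90): 110100101011010
Gen 7 (rule 102): 011101111101110
Gen 8 (rule 110): 110111000111010
Gen 9 (rule 75): 110101011101000
Gen 10 (rule 90): 110000010100100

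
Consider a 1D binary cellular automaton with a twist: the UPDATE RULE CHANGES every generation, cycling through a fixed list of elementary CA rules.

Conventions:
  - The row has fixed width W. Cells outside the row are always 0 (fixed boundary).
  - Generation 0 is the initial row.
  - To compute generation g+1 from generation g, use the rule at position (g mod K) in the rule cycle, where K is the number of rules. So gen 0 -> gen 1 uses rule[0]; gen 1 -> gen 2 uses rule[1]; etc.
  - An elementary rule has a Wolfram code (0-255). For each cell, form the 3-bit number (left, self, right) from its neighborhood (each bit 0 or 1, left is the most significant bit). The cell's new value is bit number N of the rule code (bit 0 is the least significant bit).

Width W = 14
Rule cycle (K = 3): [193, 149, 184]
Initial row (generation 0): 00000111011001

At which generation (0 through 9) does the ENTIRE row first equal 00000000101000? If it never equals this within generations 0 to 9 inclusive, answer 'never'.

Gen 0: 00000111011001
Gen 1 (rule 193): 11110011001000
Gen 2 (rule 149): 01101000101111
Gen 3 (rule 184): 01010100011110
Gen 4 (rule 193): 00000001001110
Gen 5 (rule 149): 11111101100101
Gen 6 (rule 184): 11111011010010
Gen 7 (rule 193): 01111001000000
Gen 8 (rule 149): 00110101111111
Gen 9 (rule 184): 00101011111110

Answer: never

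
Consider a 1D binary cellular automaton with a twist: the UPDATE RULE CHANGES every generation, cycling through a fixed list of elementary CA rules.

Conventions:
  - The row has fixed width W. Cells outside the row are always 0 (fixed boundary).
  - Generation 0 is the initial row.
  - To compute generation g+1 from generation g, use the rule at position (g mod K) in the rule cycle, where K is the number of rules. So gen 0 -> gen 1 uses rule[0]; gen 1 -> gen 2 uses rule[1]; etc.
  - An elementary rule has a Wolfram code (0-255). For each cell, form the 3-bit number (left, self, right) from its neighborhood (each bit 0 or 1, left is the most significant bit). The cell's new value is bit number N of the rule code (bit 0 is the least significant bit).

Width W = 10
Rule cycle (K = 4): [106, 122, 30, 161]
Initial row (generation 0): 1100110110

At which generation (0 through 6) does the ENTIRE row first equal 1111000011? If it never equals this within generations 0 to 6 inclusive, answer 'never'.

Answer: 2

Derivation:
Gen 0: 1100110110
Gen 1 (rule 106): 1101111110
Gen 2 (rule 122): 1111000011
Gen 3 (rule 30): 1000100110
Gen 4 (rule 161): 0010000000
Gen 5 (rule 106): 0100000000
Gen 6 (rule 122): 1010000000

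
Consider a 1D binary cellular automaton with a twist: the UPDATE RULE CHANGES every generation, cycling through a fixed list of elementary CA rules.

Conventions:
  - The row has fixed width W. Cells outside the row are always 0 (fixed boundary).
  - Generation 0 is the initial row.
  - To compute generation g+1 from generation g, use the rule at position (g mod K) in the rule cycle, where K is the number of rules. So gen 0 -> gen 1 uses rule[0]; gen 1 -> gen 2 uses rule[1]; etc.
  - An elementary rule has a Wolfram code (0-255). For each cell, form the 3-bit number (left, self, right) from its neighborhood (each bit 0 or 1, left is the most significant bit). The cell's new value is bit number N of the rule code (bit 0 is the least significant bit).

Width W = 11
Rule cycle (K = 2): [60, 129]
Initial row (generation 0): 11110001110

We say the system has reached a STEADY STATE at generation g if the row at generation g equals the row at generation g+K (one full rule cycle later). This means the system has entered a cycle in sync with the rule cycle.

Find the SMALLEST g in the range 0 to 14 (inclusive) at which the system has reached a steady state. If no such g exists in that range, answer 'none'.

Answer: none

Derivation:
Gen 0: 11110001110
Gen 1 (rule 60): 10001001001
Gen 2 (rule 129): 00100000000
Gen 3 (rule 60): 00110000000
Gen 4 (rule 129): 10000111111
Gen 5 (rule 60): 11000100000
Gen 6 (rule 129): 00010001111
Gen 7 (rule 60): 00011001000
Gen 8 (rule 129): 11000000011
Gen 9 (rule 60): 10100000010
Gen 10 (rule 129): 00001111000
Gen 11 (rule 60): 00001000100
Gen 12 (rule 129): 11100010001
Gen 13 (rule 60): 10010011001
Gen 14 (rule 129): 00000000000
Gen 15 (rule 60): 00000000000
Gen 16 (rule 129): 11111111111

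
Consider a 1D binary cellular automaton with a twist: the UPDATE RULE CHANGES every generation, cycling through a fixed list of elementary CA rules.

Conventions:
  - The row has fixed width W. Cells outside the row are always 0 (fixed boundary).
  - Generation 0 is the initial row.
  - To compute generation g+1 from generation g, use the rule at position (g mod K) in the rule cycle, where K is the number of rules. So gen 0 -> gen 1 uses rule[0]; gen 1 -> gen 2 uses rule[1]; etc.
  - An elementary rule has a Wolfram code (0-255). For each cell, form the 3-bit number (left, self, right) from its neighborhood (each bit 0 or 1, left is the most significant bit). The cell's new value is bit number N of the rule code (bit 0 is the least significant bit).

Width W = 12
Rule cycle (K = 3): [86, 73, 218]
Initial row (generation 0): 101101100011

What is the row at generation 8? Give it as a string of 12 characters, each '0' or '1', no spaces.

Gen 0: 101101100011
Gen 1 (rule 86): 100100110101
Gen 2 (rule 73): 000000110000
Gen 3 (rule 218): 000001111000
Gen 4 (rule 86): 000010001100
Gen 5 (rule 73): 111000101101
Gen 6 (rule 218): 111101001100
Gen 7 (rule 86): 000101110110
Gen 8 (rule 73): 110001010110

Answer: 110001010110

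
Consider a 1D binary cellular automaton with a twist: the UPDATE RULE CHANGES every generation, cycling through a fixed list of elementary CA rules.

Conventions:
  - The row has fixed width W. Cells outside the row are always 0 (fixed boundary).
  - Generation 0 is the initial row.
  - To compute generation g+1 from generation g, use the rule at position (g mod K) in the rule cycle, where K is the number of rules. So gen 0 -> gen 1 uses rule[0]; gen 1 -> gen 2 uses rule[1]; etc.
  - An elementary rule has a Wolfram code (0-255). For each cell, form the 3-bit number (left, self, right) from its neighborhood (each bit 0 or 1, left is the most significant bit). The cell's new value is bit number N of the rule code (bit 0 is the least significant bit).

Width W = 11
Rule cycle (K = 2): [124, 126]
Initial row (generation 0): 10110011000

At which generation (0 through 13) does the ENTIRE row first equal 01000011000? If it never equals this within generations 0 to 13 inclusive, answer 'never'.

Answer: never

Derivation:
Gen 0: 10110011000
Gen 1 (rule 124): 11111011100
Gen 2 (rule 126): 10001110110
Gen 3 (rule 124): 11001011111
Gen 4 (rule 126): 11111110001
Gen 5 (rule 124): 10000011001
Gen 6 (rule 126): 11000111111
Gen 7 (rule 124): 11100100001
Gen 8 (rule 126): 10111110011
Gen 9 (rule 124): 11100011011
Gen 10 (rule 126): 10110111111
Gen 11 (rule 124): 11111100001
Gen 12 (rule 126): 10000110011
Gen 13 (rule 124): 11000111011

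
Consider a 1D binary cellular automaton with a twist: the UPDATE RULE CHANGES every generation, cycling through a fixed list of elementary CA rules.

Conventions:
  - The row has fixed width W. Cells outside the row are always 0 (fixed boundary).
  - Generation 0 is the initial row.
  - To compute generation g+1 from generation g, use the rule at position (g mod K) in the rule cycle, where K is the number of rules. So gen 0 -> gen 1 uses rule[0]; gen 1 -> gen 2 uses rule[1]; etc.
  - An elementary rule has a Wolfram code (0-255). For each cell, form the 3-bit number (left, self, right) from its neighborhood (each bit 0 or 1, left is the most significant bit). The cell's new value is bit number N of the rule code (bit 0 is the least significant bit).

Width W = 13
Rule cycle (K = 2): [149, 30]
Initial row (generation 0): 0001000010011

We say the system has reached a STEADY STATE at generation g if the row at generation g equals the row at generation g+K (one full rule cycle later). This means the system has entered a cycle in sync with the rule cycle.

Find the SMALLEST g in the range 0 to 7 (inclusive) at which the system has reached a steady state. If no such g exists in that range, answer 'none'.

Gen 0: 0001000010011
Gen 1 (rule 149): 1101111011000
Gen 2 (rule 30): 1001000010100
Gen 3 (rule 149): 1101111010111
Gen 4 (rule 30): 1001000010100
Gen 5 (rule 149): 1101111010111
Gen 6 (rule 30): 1001000010100
Gen 7 (rule 149): 1101111010111
Gen 8 (rule 30): 1001000010100
Gen 9 (rule 149): 1101111010111

Answer: 2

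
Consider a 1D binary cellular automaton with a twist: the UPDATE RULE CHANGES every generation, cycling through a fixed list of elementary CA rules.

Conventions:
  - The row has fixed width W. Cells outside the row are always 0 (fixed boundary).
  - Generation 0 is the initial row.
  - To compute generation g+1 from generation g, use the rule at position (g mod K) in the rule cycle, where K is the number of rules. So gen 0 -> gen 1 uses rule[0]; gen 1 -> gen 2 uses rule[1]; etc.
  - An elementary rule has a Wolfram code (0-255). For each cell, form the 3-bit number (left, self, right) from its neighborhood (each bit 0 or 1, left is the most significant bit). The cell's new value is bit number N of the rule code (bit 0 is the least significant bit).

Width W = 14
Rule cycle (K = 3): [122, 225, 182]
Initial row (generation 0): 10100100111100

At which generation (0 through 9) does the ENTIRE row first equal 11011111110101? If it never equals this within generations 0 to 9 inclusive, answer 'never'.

Gen 0: 10100100111100
Gen 1 (rule 122): 01011011100110
Gen 2 (rule 225): 00101101100010
Gen 3 (rule 182): 01110010010111
Gen 4 (rule 122): 11011101101101
Gen 5 (rule 225): 01101110110110
Gen 6 (rule 182): 10010101001001
Gen 7 (rule 122): 01101010110110
Gen 8 (rule 225): 00110101011010
Gen 9 (rule 182): 01001111100111

Answer: never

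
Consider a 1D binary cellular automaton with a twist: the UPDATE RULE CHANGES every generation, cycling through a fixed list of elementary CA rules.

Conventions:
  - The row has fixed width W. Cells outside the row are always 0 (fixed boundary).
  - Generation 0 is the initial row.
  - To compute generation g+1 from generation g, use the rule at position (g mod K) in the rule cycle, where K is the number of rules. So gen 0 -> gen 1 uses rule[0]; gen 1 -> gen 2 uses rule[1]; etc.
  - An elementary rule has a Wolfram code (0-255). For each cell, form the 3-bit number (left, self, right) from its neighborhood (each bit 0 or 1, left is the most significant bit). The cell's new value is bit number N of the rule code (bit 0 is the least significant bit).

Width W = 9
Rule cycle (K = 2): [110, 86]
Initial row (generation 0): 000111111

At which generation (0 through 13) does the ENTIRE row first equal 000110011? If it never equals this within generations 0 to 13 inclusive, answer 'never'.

Gen 0: 000111111
Gen 1 (rule 110): 001100001
Gen 2 (rule 86): 010110011
Gen 3 (rule 110): 111110111
Gen 4 (rule 86): 000010001
Gen 5 (rule 110): 000110011
Gen 6 (rule 86): 001011101
Gen 7 (rule 110): 011110111
Gen 8 (rule 86): 100010001
Gen 9 (rule 110): 100110011
Gen 10 (rule 86): 111011101
Gen 11 (rule 110): 101110111
Gen 12 (rule 86): 100010001
Gen 13 (rule 110): 100110011

Answer: 5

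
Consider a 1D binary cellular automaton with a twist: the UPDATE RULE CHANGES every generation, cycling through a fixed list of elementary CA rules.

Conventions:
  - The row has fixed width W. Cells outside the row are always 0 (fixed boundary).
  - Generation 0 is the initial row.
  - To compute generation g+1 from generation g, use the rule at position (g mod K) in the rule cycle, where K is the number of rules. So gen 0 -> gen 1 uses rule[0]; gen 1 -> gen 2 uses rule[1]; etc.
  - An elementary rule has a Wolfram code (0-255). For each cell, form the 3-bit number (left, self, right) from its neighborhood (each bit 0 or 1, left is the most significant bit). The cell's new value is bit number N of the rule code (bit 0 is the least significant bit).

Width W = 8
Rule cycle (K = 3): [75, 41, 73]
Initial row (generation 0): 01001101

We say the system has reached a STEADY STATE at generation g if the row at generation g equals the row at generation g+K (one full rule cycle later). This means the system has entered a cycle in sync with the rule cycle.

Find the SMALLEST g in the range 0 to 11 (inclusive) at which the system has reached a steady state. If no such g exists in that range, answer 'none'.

Gen 0: 01001101
Gen 1 (rule 75): 10011100
Gen 2 (rule 41): 00010001
Gen 3 (rule 73): 11000100
Gen 4 (rule 75): 11011001
Gen 5 (rule 41): 10110000
Gen 6 (rule 73): 00110111
Gen 7 (rule 75): 11110101
Gen 8 (rule 41): 10001010
Gen 9 (rule 73): 00100000
Gen 10 (rule 75): 11001111
Gen 11 (rule 41): 10001000
Gen 12 (rule 73): 00100011
Gen 13 (rule 75): 11001111
Gen 14 (rule 41): 10001000

Answer: 10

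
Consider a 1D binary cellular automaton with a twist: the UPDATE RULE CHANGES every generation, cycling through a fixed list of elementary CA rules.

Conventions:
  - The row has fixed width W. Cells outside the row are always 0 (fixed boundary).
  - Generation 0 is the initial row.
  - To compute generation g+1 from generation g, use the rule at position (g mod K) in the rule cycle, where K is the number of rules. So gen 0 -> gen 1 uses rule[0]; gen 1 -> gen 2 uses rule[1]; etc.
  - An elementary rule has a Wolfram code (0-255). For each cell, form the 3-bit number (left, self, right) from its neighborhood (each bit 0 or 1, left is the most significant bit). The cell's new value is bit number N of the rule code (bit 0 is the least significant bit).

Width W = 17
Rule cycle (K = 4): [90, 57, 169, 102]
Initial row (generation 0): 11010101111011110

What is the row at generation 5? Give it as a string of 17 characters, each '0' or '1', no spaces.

Gen 0: 11010101111011110
Gen 1 (rule 90): 11000001001010011
Gen 2 (rule 57): 10111100100101010
Gen 3 (rule 169): 01111000000010100
Gen 4 (rule 102): 10001000000111100
Gen 5 (rule 90): 01010100001100110

Answer: 01010100001100110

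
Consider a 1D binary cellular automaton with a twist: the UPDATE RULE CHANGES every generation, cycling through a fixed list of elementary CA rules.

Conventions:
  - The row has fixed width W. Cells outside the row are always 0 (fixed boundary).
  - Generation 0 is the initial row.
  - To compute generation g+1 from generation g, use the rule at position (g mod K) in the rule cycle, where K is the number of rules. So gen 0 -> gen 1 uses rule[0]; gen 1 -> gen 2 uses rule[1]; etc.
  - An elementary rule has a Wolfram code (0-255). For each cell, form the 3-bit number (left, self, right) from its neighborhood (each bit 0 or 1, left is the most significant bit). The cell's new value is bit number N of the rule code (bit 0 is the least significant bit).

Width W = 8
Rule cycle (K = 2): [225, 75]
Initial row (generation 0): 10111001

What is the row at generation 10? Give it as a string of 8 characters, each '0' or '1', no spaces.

Gen 0: 10111001
Gen 1 (rule 225): 01011000
Gen 2 (rule 75): 10011011
Gen 3 (rule 225): 00001101
Gen 4 (rule 75): 11111100
Gen 5 (rule 225): 01111101
Gen 6 (rule 75): 11000100
Gen 7 (rule 225): 01010001
Gen 8 (rule 75): 10000110
Gen 9 (rule 225): 00110010
Gen 10 (rule 75): 11110100

Answer: 11110100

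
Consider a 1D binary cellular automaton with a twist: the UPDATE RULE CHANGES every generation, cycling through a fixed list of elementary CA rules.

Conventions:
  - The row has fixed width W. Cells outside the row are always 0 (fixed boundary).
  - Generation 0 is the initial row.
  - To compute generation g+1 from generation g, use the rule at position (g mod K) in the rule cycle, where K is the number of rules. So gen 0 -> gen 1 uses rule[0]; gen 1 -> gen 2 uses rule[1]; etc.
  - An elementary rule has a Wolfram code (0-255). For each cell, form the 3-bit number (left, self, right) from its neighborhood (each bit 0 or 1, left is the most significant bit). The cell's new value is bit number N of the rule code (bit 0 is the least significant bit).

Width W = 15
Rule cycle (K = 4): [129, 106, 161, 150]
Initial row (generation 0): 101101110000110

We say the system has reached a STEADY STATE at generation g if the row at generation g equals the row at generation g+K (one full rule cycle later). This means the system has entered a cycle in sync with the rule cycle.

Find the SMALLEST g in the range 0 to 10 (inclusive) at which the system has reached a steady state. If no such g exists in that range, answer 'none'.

Gen 0: 101101110000110
Gen 1 (rule 129): 000000100110000
Gen 2 (rule 106): 000001001110000
Gen 3 (rule 161): 111100000100111
Gen 4 (rule 150): 011010001111010
Gen 5 (rule 129): 000000100110000
Gen 6 (rule 106): 000001001110000
Gen 7 (rule 161): 111100000100111
Gen 8 (rule 150): 011010001111010
Gen 9 (rule 129): 000000100110000
Gen 10 (rule 106): 000001001110000
Gen 11 (rule 161): 111100000100111
Gen 12 (rule 150): 011010001111010
Gen 13 (rule 129): 000000100110000
Gen 14 (rule 106): 000001001110000

Answer: 1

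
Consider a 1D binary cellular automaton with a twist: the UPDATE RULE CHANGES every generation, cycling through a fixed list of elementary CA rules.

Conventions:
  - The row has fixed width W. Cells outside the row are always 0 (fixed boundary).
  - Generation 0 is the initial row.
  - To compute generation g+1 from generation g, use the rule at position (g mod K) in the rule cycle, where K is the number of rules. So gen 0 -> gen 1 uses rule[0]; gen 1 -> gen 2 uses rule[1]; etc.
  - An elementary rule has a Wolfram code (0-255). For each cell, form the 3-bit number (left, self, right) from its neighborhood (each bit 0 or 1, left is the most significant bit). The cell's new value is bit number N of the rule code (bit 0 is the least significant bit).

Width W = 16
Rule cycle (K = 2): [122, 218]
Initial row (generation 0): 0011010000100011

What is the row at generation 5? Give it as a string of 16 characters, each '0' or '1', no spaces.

Gen 0: 0011010000100011
Gen 1 (rule 122): 0111101001010111
Gen 2 (rule 218): 1111100110000111
Gen 3 (rule 122): 1000111111001101
Gen 4 (rule 218): 0101111111111100
Gen 5 (rule 122): 1011000000000110

Answer: 1011000000000110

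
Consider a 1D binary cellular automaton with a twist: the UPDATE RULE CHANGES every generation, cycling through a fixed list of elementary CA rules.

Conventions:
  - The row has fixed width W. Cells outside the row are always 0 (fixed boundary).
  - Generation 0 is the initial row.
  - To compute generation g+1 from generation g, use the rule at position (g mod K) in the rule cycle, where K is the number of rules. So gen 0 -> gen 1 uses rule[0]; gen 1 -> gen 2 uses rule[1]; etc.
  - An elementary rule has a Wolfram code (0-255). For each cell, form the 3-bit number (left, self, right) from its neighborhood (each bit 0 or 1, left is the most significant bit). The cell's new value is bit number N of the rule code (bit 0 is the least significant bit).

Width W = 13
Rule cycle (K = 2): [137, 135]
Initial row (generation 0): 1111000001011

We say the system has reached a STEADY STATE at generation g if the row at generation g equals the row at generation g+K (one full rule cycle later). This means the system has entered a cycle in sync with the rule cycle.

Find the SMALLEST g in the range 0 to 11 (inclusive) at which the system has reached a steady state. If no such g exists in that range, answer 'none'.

Gen 0: 1111000001011
Gen 1 (rule 137): 1110011100010
Gen 2 (rule 135): 0100101001110
Gen 3 (rule 137): 0000000001100
Gen 4 (rule 135): 1111111110001
Gen 5 (rule 137): 1111111100100
Gen 6 (rule 135): 0111111001101
Gen 7 (rule 137): 0111110001000
Gen 8 (rule 135): 1011100111011
Gen 9 (rule 137): 0011000110010
Gen 10 (rule 135): 1100011000110
Gen 11 (rule 137): 1001010010100
Gen 12 (rule 135): 1011010110101
Gen 13 (rule 137): 0010000100000

Answer: none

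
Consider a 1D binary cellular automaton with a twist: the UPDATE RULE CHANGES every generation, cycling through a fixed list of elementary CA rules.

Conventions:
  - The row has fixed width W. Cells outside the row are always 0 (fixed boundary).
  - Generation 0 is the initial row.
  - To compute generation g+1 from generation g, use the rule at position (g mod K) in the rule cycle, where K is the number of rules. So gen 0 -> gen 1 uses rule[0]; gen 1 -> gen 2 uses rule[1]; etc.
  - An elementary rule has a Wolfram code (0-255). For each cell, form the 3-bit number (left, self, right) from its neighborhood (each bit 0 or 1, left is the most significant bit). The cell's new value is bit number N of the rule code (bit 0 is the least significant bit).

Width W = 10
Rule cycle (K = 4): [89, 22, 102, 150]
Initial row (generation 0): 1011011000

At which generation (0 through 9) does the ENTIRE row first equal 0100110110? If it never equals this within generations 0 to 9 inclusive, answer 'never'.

Gen 0: 1011011000
Gen 1 (rule 89): 0011011111
Gen 2 (rule 22): 0100000000
Gen 3 (rule 102): 1100000000
Gen 4 (rule 150): 0010000000
Gen 5 (rule 89): 1001111111
Gen 6 (rule 22): 1110000000
Gen 7 (rule 102): 0010000000
Gen 8 (rule 150): 0111000000
Gen 9 (rule 89): 0101111111

Answer: never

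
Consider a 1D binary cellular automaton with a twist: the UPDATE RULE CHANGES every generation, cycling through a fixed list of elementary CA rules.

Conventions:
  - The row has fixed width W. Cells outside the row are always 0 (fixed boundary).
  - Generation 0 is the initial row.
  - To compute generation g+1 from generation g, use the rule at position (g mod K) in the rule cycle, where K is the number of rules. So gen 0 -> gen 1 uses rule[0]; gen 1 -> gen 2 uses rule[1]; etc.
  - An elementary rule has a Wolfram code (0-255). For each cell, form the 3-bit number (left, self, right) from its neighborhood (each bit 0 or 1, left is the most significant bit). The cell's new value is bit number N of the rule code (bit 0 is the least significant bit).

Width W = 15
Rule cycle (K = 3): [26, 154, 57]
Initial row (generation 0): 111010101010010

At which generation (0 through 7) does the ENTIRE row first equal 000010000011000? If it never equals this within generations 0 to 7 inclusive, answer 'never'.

Gen 0: 111010101010010
Gen 1 (rule 26): 100000000001101
Gen 2 (rule 154): 010000000011000
Gen 3 (rule 57): 001111111010111
Gen 4 (rule 26): 011000000000100
Gen 5 (rule 154): 110100000001010
Gen 6 (rule 57): 101011111100101
Gen 7 (rule 26): 000010000011000

Answer: 7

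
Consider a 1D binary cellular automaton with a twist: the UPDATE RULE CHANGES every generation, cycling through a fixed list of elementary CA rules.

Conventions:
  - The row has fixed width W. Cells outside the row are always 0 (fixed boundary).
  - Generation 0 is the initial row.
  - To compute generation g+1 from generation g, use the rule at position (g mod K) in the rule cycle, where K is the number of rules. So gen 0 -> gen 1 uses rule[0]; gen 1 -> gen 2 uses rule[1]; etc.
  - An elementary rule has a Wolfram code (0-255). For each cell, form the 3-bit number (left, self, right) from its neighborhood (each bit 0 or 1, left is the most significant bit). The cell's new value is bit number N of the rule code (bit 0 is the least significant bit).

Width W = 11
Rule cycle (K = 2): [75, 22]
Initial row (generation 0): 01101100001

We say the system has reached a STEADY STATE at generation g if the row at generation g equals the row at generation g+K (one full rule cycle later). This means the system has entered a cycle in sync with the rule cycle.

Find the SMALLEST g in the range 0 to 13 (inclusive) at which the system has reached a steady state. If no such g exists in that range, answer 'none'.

Gen 0: 01101100001
Gen 1 (rule 75): 11101101110
Gen 2 (rule 22): 00000000001
Gen 3 (rule 75): 11111111110
Gen 4 (rule 22): 00000000001
Gen 5 (rule 75): 11111111110
Gen 6 (rule 22): 00000000001
Gen 7 (rule 75): 11111111110
Gen 8 (rule 22): 00000000001
Gen 9 (rule 75): 11111111110
Gen 10 (rule 22): 00000000001
Gen 11 (rule 75): 11111111110
Gen 12 (rule 22): 00000000001
Gen 13 (rule 75): 11111111110
Gen 14 (rule 22): 00000000001
Gen 15 (rule 75): 11111111110

Answer: 2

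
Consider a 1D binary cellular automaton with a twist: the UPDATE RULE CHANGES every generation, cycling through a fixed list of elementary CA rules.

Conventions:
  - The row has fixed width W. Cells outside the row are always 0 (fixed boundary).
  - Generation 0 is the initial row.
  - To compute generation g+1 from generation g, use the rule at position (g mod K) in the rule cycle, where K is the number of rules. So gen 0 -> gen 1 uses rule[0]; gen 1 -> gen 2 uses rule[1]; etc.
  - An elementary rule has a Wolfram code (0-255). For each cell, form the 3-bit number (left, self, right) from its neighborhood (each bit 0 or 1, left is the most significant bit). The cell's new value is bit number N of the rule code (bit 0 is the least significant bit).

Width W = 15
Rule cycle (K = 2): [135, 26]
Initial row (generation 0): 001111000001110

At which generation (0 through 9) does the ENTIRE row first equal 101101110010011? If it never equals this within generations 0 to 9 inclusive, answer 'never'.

Gen 0: 001111000001110
Gen 1 (rule 135): 110110011110100
Gen 2 (rule 26): 100101110000010
Gen 3 (rule 135): 101100100111110
Gen 4 (rule 26): 001011011100001
Gen 5 (rule 135): 111000001001111
Gen 6 (rule 26): 100100010111000
Gen 7 (rule 135): 101101110010011
Gen 8 (rule 26): 001001001101110
Gen 9 (rule 135): 111011010000100

Answer: 7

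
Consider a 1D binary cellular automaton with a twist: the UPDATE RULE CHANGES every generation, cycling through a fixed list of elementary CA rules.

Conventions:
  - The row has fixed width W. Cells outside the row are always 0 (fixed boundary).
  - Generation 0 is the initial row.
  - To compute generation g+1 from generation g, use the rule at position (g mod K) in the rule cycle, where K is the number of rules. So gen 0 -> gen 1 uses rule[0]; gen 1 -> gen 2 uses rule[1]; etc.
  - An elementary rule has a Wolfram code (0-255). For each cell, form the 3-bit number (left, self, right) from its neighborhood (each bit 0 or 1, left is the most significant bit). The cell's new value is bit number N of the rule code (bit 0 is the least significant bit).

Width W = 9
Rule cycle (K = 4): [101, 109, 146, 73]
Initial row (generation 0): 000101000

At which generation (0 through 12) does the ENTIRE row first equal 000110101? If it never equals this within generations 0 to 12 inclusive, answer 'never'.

Answer: 7

Derivation:
Gen 0: 000101000
Gen 1 (rule 101): 110111011
Gen 2 (rule 109): 111101111
Gen 3 (rule 146): 011000110
Gen 4 (rule 73): 011010110
Gen 5 (rule 101): 001111010
Gen 6 (rule 109): 101001110
Gen 7 (rule 146): 000110101
Gen 8 (rule 73): 110110000
Gen 9 (rule 101): 011010111
Gen 10 (rule 109): 011111101
Gen 11 (rule 146): 101111000
Gen 12 (rule 73): 001001011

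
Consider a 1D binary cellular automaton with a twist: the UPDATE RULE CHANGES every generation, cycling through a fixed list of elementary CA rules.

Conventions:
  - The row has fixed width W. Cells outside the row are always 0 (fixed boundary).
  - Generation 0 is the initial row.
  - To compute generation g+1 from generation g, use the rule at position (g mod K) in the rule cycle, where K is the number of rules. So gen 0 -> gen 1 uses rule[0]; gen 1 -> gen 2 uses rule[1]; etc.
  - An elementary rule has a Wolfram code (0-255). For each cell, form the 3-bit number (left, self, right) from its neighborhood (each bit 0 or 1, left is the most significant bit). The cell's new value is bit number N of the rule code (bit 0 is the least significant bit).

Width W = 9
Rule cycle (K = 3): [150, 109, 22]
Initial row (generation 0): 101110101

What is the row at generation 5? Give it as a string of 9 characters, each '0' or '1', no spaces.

Gen 0: 101110101
Gen 1 (rule 150): 100100101
Gen 2 (rule 109): 100100111
Gen 3 (rule 22): 111111000
Gen 4 (rule 150): 011110100
Gen 5 (rule 109): 010011101

Answer: 010011101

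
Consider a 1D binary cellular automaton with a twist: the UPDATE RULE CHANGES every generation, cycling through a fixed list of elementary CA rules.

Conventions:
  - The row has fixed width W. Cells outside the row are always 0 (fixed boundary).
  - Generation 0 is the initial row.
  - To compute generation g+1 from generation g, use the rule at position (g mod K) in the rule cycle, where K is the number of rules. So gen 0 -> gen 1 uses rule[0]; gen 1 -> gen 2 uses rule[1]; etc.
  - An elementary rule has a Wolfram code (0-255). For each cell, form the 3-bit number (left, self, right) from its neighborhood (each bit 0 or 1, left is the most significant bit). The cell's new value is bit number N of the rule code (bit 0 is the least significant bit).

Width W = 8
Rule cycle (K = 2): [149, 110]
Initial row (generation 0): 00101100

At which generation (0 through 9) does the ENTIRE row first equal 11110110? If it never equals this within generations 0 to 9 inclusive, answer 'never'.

Gen 0: 00101100
Gen 1 (rule 149): 10100011
Gen 2 (rule 110): 11100111
Gen 3 (rule 149): 01010010
Gen 4 (rule 110): 11110110
Gen 5 (rule 149): 01100001
Gen 6 (rule 110): 11100011
Gen 7 (rule 149): 01011000
Gen 8 (rule 110): 11111000
Gen 9 (rule 149): 01110111

Answer: 4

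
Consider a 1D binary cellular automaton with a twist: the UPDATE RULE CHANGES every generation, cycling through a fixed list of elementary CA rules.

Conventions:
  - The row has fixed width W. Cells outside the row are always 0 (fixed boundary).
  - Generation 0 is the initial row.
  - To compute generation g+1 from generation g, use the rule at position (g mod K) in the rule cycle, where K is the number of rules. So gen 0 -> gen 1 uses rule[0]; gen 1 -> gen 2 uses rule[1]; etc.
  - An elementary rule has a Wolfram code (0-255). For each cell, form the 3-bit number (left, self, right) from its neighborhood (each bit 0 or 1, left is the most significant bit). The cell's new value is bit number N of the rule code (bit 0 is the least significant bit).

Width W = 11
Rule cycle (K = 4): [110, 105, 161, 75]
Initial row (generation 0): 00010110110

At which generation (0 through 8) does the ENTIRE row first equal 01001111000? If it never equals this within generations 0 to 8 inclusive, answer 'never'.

Answer: 3

Derivation:
Gen 0: 00010110110
Gen 1 (rule 110): 00111111110
Gen 2 (rule 105): 10100000010
Gen 3 (rule 161): 01001111000
Gen 4 (rule 75): 10011001011
Gen 5 (rule 110): 10111011111
Gen 6 (rule 105): 01101110001
Gen 7 (rule 161): 00010100100
Gen 8 (rule 75): 11100001001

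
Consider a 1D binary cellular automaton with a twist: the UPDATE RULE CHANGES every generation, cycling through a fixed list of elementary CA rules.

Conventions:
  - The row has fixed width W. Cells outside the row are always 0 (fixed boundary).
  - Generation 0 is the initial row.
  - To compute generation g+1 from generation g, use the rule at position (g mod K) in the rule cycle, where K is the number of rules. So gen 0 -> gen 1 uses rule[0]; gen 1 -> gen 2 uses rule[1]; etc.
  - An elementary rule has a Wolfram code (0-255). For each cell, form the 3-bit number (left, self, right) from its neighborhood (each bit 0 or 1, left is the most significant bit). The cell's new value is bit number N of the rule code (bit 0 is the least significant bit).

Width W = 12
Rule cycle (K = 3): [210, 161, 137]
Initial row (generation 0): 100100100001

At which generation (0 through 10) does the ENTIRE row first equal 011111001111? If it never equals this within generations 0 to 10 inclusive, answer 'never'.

Answer: 10

Derivation:
Gen 0: 100100100001
Gen 1 (rule 210): 011011010010
Gen 2 (rule 161): 000100100000
Gen 3 (rule 137): 110000001111
Gen 4 (rule 210): 011000010111
Gen 5 (rule 161): 000011001010
Gen 6 (rule 137): 111010000000
Gen 7 (rule 210): 011001000000
Gen 8 (rule 161): 000000011111
Gen 9 (rule 137): 111111011110
Gen 10 (rule 210): 011111001111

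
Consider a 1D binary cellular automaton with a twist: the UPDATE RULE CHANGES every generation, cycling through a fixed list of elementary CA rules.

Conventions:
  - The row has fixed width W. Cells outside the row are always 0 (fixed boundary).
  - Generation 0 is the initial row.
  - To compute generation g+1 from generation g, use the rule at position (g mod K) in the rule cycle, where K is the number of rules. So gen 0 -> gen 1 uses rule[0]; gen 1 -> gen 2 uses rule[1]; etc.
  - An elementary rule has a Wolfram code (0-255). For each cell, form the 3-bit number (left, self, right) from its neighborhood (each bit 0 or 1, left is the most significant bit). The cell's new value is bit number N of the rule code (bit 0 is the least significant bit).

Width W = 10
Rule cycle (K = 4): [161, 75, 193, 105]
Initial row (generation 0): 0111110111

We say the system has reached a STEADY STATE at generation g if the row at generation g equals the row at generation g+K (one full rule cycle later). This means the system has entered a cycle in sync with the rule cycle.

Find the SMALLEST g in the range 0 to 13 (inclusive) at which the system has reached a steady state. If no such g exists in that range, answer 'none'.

Answer: 11

Derivation:
Gen 0: 0111110111
Gen 1 (rule 161): 0011101010
Gen 2 (rule 75): 1110100000
Gen 3 (rule 193): 0110001111
Gen 4 (rule 105): 0110101001
Gen 5 (rule 161): 0001010000
Gen 6 (rule 75): 1110000111
Gen 7 (rule 193): 0110110011
Gen 8 (rule 105): 0111110011
Gen 9 (rule 161): 0011100000
Gen 10 (rule 75): 1110101111
Gen 11 (rule 193): 0110000111
Gen 12 (rule 105): 0110110101
Gen 13 (rule 161): 0001001010
Gen 14 (rule 75): 1110010000
Gen 15 (rule 193): 0110000111
Gen 16 (rule 105): 0110110101
Gen 17 (rule 161): 0001001010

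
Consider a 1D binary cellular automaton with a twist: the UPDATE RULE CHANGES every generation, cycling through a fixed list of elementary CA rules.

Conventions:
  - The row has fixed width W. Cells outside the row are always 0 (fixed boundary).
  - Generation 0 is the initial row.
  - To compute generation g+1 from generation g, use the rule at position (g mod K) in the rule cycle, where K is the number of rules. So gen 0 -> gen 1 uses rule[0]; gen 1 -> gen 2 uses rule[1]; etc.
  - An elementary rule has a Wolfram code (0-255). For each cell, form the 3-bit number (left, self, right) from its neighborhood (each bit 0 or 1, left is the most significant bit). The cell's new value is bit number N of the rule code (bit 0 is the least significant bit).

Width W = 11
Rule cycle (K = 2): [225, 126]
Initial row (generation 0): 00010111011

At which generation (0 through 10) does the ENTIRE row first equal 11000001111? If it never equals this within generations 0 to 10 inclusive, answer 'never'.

Answer: 4

Derivation:
Gen 0: 00010111011
Gen 1 (rule 225): 11001011101
Gen 2 (rule 126): 11111110111
Gen 3 (rule 225): 01111111011
Gen 4 (rule 126): 11000001111
Gen 5 (rule 225): 01011100111
Gen 6 (rule 126): 11110111101
Gen 7 (rule 225): 01111011110
Gen 8 (rule 126): 11001110011
Gen 9 (rule 225): 01000110001
Gen 10 (rule 126): 11101111011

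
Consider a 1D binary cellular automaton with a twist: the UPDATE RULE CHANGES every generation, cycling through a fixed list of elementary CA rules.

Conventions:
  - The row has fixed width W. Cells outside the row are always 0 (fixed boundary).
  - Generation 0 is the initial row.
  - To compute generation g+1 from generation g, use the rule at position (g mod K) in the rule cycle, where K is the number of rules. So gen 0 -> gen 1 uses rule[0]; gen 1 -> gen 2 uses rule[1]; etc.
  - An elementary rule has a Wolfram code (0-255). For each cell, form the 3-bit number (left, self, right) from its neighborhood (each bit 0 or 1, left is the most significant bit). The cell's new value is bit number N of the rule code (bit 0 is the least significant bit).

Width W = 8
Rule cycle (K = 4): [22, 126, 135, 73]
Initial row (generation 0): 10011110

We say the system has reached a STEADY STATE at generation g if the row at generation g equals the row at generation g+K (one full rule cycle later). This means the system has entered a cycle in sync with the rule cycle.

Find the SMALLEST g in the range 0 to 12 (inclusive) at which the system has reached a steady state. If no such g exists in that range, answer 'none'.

Answer: none

Derivation:
Gen 0: 10011110
Gen 1 (rule 22): 11100001
Gen 2 (rule 126): 10110011
Gen 3 (rule 135): 10000100
Gen 4 (rule 73): 00110001
Gen 5 (rule 22): 01001011
Gen 6 (rule 126): 11111111
Gen 7 (rule 135): 01111110
Gen 8 (rule 73): 01000010
Gen 9 (rule 22): 11100111
Gen 10 (rule 126): 10111101
Gen 11 (rule 135): 10011001
Gen 12 (rule 73): 00011000
Gen 13 (rule 22): 00100100
Gen 14 (rule 126): 01111110
Gen 15 (rule 135): 10111100
Gen 16 (rule 73): 00100101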